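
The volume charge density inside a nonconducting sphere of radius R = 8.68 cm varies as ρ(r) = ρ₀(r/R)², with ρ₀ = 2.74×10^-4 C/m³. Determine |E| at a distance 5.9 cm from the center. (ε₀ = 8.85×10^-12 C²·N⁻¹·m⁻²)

By spherical symmetry E is radial; choose a Gaussian sphere of radius r = 5.9 cm (r < R).
Integrate the density: Q_enc = 4π ∫₀^r ρ₀(r'/R)^2 r'² dr' = 4πρ₀ r^5/(5·R²) = 6.534e-8 C.
By Gauss's law, ∮E·dA = E·4πr² = Q_enc/ε₀.
E = |Q_enc|/(4πε₀r²) = (6.534×10^-8)/(4π·8.85×10^-12·(0.059)²) = 1.69×10^5 N/C.

|E| = 1.69×10^5 V/m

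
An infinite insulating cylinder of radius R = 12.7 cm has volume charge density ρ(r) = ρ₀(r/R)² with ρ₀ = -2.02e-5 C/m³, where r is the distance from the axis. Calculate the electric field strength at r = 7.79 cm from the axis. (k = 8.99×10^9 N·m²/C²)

By cylindrical symmetry E is radial; use a coaxial Gaussian cylinder of radius 7.79 cm and length L (r < R).
Integrating ρ over the cross-section to radius r: λ_enc = (2πρ₀/R²) ∫₀^r r'^3 dr' = 2πρ₀ r^4/(4·R²) = -7.245×10^-8 C/m.
By Gauss's law (flux through the curved wall only), E·2πrL = λ_enc L/ε₀.
E = 2k|λ_enc|/r = 2(8.99×10^9)(7.245e-8)/(0.0779) = 1.67×10^4 N/C.

|E| ≈ 1.67×10^4 N/C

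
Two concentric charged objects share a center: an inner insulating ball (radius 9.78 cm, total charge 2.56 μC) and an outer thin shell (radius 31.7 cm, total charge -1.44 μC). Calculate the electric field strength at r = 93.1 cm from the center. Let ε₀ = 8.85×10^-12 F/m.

By spherical symmetry E is radial; choose a Gaussian sphere of radius r = 93.1 cm (r > 31.7 cm, enclosing both).
Q_enc = (2.56 μC) + (-1.44 μC) = 1.12×10^-6 C.
By Gauss's law, ∮E·dA = E·4πr² = Q_enc/ε₀.
E = |Q_enc|/(4πε₀r²) = (1.12×10^-6)/(4π·8.85×10^-12·(0.931)²) = 1.16e4 N/C.

E = 1.16e4 N/C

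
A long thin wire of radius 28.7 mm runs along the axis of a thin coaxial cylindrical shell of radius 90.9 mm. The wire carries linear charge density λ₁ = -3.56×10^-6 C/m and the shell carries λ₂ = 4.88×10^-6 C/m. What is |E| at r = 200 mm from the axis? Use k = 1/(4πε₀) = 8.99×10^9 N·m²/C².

Coaxial Gaussian cylinder, radius r = 200 mm, length L (r > 90.9 mm, enclosing both).
λ_enc = λ₁ + λ₂ = (-3.56×10^-6) + (4.88×10^-6) = 1.32e-6 C/m.
Applying ∮E·dA = Q_enc/ε₀ with the end caps contributing no flux:
E = 2k|λ_enc|/r = 2(8.99×10^9)(1.32×10^-6)/(0.2) = 1.19e5 N/C.

E = 1.19×10^5 N/C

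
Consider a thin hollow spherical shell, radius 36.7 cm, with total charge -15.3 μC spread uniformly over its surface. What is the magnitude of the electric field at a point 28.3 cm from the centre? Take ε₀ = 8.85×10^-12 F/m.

E = 0

Symmetry ⇒ E = E(r) r̂. Gaussian sphere of radius r = 28.3 cm (inside the shell, r < 36.7 cm).
All the charge is outside the Gaussian surface: Q_enc = 0, hence E = 0 everywhere inside the shell.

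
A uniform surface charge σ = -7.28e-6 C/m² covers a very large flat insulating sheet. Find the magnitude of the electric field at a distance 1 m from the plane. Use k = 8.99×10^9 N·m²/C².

The symmetry is planar: E is normal to the sheet and the same magnitude on both sides. Take a pillbox straddling the sheet with end-cap area A.
Flux Φ = 2EA and Q_enc = σA, so 2EA = σA/ε₀ ⇒ E = |σ|/(2ε₀), independent of distance.
E = 2πk|σ| = 2π(8.99×10^9)(7.28×10^-6) = 4.11×10^5 N/C.

E ≈ 4.11×10^5 V/m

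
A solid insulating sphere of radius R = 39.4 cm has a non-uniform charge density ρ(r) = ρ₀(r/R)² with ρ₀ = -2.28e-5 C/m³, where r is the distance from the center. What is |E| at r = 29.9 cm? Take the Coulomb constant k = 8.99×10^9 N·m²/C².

|E| = 8.87e4 N/C

Symmetry ⇒ E = E(r) r̂. Gaussian sphere of radius r = 29.9 cm (r < R).
Q_enc = ∫₀^r ρ(r')·4πr'² dr' = (4πρ₀/R²) ∫₀^r r'^4 dr' = 4πρ₀ r^5/(5·R²) = -8.821×10^-7 C.
Gauss's law: E·4πr² = Q_enc/ε₀.
E = k|Q_enc|/r² = (8.99×10^9)(8.821×10^-7)/(0.299)² = 8.87×10^4 N/C.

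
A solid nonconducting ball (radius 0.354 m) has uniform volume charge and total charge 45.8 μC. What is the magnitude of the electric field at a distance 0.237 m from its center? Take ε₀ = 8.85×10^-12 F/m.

2.20e6 V/m

Take a concentric spherical Gaussian surface of radius r = 0.237 m (r < R).
Only the charge within r is enclosed: Q_enc = Q·(r/R)³ = (45.8 μC)·(0.237 m/0.354 m)³ = 1.374×10^-5 C.
Gauss's law: E·4πr² = Q_enc/ε₀.
E = |Q_enc|/(4πε₀r²) = (1.374×10^-5)/(4π·8.85×10^-12·(0.237)²) = 2.20×10^6 N/C.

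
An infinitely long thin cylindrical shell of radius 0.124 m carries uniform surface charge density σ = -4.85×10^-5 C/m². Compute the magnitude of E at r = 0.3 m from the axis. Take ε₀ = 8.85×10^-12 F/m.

E = 2.27e6 N/C

Coaxial Gaussian cylinder, radius r = 0.3 m, length L (r > 0.124 m).
The whole shell is enclosed: λ_enc = σ·2πR = (-4.85×10^-5)·2π·(0.124) = -3.779×10^-5 C/m.
By Gauss's law (flux through the curved wall only), E·2πrL = λ_enc L/ε₀.
E = |λ_enc|/(2πε₀r) = (3.779×10^-5)/(2π·8.85×10^-12·0.3) = 2.27×10^6 N/C.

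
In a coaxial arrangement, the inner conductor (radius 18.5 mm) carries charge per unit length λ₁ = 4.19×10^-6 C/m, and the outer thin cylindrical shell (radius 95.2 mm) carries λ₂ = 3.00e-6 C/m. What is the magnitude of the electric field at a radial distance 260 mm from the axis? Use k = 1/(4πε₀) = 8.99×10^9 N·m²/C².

4.97e5 N/C

By cylindrical symmetry E is radial; use a coaxial Gaussian cylinder of radius 260 mm and length L (r > 95.2 mm, enclosing both).
λ_enc = λ₁ + λ₂ = (4.19×10^-6) + (3.00e-6) = 7.19×10^-6 C/m.
Since E is radial and uniform over the curved surface, Φ = E·2πrL = Q_enc/ε₀ = λ_enc L/ε₀.
E = 2k|λ_enc|/r = 2(8.99×10^9)(7.19e-6)/(0.26) = 4.97×10^5 N/C.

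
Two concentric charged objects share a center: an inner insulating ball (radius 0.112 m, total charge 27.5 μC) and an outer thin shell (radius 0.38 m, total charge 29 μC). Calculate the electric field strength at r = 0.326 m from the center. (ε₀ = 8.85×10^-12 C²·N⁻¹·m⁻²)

2.33e6 N/C

Symmetry ⇒ E = E(r) r̂. Gaussian sphere of radius r = 0.326 m (between the bodies, 0.112 m < r < 0.38 m).
The shell at 0.38 m lies outside the Gaussian surface, so Q_enc = 27.5 μC = 2.75e-5 C.
By Gauss's law, ∮E·dA = E·4πr² = Q_enc/ε₀.
E = |Q_enc|/(4πε₀r²) = (2.75×10^-5)/(4π·8.85×10^-12·(0.326)²) = 2.33e6 N/C.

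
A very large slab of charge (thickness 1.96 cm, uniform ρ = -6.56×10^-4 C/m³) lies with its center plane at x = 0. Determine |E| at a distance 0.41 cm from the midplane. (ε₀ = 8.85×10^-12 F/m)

E ≈ 3.04e5 N/C

By symmetry E is perpendicular to the slab. A Gaussian pillbox from −0.41 cm to +0.41 cm (face area A) lies entirely within the slab.
Q_enc = ρ·(2x)·A and flux = 2EA, so 2EA = 2ρxA/ε₀ ⇒ E = |ρ|x/ε₀.
E = (6.56×10^-4)(0.0041)/(8.85×10^-12) = 3.04×10^5 N/C.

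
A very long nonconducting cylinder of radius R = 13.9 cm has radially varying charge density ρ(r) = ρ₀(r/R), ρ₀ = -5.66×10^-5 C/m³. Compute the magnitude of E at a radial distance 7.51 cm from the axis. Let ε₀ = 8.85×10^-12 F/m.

Take a coaxial cylindrical Gaussian surface of radius r = 7.51 cm and length L (r < R).
λ_enc = ∫₀^r ρ(r')·2πr' dr' = (2πρ₀/R)·r^3/3 = -3.612×10^-7 C/m.
Applying ∮E·dA = Q_enc/ε₀ with the end caps contributing no flux:
E = |λ_enc|/(2πε₀r) = (3.612×10^-7)/(2π·8.85×10^-12·0.0751) = 8.65×10^4 N/C.

|E| ≈ 8.65e4 V/m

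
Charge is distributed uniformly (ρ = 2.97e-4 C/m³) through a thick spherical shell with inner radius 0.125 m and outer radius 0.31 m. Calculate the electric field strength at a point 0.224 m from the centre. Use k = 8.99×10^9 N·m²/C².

Symmetry ⇒ E = E(r) r̂. Gaussian sphere of radius r = 0.224 m (within the shell material, 0.125 m < r < 0.31 m).
Only the shell between 0.125 m and r is enclosed: Q_enc = ρ·(4π/3)(r³ − a³) = (2.97×10^-4)·(4π/3)·((0.224)³ − (0.125)³) = 1.155×10^-5 C.
By Gauss's law, ∮E·dA = E·4πr² = Q_enc/ε₀.
E = k|Q_enc|/r² = (8.99×10^9)(1.155×10^-5)/(0.224)² = 2.07×10^6 N/C.

2.07e6 N/C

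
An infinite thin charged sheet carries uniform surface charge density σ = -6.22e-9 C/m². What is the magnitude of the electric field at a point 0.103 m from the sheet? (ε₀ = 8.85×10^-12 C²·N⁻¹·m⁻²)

Choose a cylindrical pillbox piercing the sheet, end faces (area A) parallel to it.
Flux Φ = 2EA and Q_enc = σA, so 2EA = σA/ε₀ ⇒ E = |σ|/(2ε₀), independent of distance.
E = |σ|/(2ε₀) = (6.22e-9)/(2·8.85×10^-12) = 351 N/C.

|E| ≈ 351 N/C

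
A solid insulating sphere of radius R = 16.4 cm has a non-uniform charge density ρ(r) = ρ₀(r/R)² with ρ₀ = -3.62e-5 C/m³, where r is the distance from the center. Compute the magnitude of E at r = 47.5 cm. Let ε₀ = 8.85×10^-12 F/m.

Use a concentric Gaussian sphere at r = 47.5 cm (r > R, all charge enclosed).
Q_enc = 4π ∫₀^R ρ₀(r'/R)^2 r'² dr' = 4πρ₀R³/5 = -4.013e-7 C.
Applying ∮E·dA = Q_enc/ε₀ with Φ = E(4πr²):
E = |Q_enc|/(4πε₀r²) = (4.013×10^-7)/(4π·8.85×10^-12·(0.475)²) = 1.60e4 N/C.

1.60×10^4 N/C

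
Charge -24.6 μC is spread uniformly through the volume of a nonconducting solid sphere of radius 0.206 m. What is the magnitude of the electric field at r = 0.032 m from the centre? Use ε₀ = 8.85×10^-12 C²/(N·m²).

Take a concentric spherical Gaussian surface of radius r = 0.032 m (r < R).
For a uniform sphere the enclosed fraction is (r/R)³, so Q_enc = (-24.6 μC)(0.032/0.206)³ = -9.221×10^-8 C.
Applying ∮E·dA = Q_enc/ε₀ with Φ = E(4πr²):
E = |Q_enc|/(4πε₀r²) = (9.221×10^-8)/(4π·8.85×10^-12·(0.032)²) = 8.10×10^5 N/C.

8.10×10^5 V/m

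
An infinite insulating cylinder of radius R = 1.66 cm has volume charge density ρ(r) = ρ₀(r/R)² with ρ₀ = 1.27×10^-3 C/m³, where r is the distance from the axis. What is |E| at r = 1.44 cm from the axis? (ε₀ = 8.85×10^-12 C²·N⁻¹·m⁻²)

Coaxial Gaussian cylinder, radius r = 1.44 cm, length L (r < R).
Integrating ρ over the cross-section to radius r: λ_enc = (2πρ₀/R²) ∫₀^r r'^3 dr' = 2πρ₀ r^4/(4·R²) = 3.113×10^-7 C/m.
Since E is radial and uniform over the curved surface, Φ = E·2πrL = Q_enc/ε₀ = λ_enc L/ε₀.
E = |λ_enc|/(2πε₀r) = (3.113×10^-7)/(2π·8.85×10^-12·0.0144) = 3.89e5 N/C.

E ≈ 3.89e5 V/m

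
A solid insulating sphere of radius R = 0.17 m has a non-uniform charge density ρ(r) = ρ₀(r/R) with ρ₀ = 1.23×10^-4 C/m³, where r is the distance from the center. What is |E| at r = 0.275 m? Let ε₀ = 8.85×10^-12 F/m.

|E| ≈ 2.26e5 N/C

Symmetry ⇒ E = E(r) r̂. Gaussian sphere of radius r = 0.275 m (r > R, all charge enclosed).
Q_enc = 4π ∫₀^R ρ₀(r'/R)^1 r'² dr' = 4πρ₀R³/4 = 1.898e-6 C.
Since E is radial and uniform over the Gaussian sphere, Φ = E·4πr² = Q_enc/ε₀.
E = |Q_enc|/(4πε₀r²) = (1.898×10^-6)/(4π·8.85×10^-12·(0.275)²) = 2.26×10^5 N/C.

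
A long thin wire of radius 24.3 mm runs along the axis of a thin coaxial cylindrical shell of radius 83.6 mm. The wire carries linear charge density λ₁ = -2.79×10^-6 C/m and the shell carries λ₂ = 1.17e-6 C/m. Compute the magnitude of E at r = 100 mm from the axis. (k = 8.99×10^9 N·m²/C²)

|E| ≈ 2.91×10^5 V/m

Choose a coaxial cylinder of radius r = 100 mm (arbitrary length L) as the Gaussian surface (r > 83.6 mm, enclosing both).
λ_enc = λ₁ + λ₂ = (-2.79×10^-6) + (1.17×10^-6) = -1.62×10^-6 C/m.
Gauss's law: E·2πrL = λ_enc L/ε₀.
E = 2k|λ_enc|/r = 2(8.99×10^9)(1.62×10^-6)/(0.1) = 2.91×10^5 N/C.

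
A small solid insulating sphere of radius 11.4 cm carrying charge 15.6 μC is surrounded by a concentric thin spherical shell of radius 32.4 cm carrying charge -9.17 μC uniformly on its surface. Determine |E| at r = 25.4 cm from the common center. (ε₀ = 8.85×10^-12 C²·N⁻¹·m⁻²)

By spherical symmetry E is radial; choose a Gaussian sphere of radius r = 25.4 cm (between the bodies, 11.4 cm < r < 32.4 cm).
Only the inner charge is enclosed; the outer shell contributes nothing inside itself. Q_enc = 15.6 μC = 1.56e-5 C.
By Gauss's law, ∮E·dA = E·4πr² = Q_enc/ε₀.
E = |Q_enc|/(4πε₀r²) = (1.56×10^-5)/(4π·8.85×10^-12·(0.254)²) = 2.17×10^6 N/C.

2.17×10^6 N/C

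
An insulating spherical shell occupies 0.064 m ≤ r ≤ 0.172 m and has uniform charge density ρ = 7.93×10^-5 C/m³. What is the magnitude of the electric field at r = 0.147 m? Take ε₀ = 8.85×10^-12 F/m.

|E| = 4.03e5 N/C

Take a concentric spherical Gaussian surface of radius r = 0.147 m (within the shell material, 0.064 m < r < 0.172 m).
Only the shell between 0.064 m and r is enclosed: Q_enc = ρ·(4π/3)(r³ − a³) = (7.93×10^-5)·(4π/3)·((0.147)³ − (0.064)³) = 9.681×10^-7 C.
Gauss's law: E·4πr² = Q_enc/ε₀.
E = |Q_enc|/(4πε₀r²) = (9.681×10^-7)/(4π·8.85×10^-12·(0.147)²) = 4.03e5 N/C.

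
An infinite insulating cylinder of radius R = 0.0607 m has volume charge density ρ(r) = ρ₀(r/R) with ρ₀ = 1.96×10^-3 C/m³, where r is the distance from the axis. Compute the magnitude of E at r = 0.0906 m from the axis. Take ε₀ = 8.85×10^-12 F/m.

E ≈ 3.00×10^6 N/C

Choose a coaxial cylinder of radius r = 0.0906 m (arbitrary length L) as the Gaussian surface (r > R, full charge per length enclosed).
λ_enc = 2π ∫₀^R ρ₀(r'/R)^1 r' dr' = 2πρ₀R²/3 = 1.512×10^-5 C/m.
Gauss's law: E·2πrL = λ_enc L/ε₀.
E = |λ_enc|/(2πε₀r) = (1.512e-5)/(2π·8.85×10^-12·0.0906) = 3.00×10^6 N/C.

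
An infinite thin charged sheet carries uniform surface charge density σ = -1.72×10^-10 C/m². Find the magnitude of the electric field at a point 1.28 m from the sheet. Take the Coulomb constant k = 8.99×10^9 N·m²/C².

9.72 V/m

By planar symmetry E is perpendicular to the sheet and uniform; use a Gaussian pillbox with flat faces of area A on each side of the sheet.
Flux Φ = 2EA and Q_enc = σA, so 2EA = σA/ε₀ ⇒ E = |σ|/(2ε₀), independent of distance.
E = 2πk|σ| = 2π(8.99×10^9)(1.72×10^-10) = 9.72 N/C.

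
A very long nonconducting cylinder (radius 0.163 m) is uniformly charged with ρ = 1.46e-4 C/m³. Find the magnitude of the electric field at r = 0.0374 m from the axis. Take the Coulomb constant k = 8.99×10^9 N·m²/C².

Take a coaxial cylindrical Gaussian surface of radius r = 0.0374 m and length L (r < R).
Enclosed charge per unit length: λ_enc = ρ·πr² = (1.46×10^-4)π(0.0374)² = 6.416e-7 C/m.
Applying ∮E·dA = Q_enc/ε₀ with the end caps contributing no flux:
E = 2k|λ_enc|/r = 2(8.99×10^9)(6.416×10^-7)/(0.0374) = 3.08e5 N/C.

|E| ≈ 3.08e5 V/m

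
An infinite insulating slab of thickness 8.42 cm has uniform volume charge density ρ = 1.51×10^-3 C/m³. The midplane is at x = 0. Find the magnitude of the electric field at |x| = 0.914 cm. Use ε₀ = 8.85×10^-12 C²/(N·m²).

|E| ≈ 1.56e6 N/C

By symmetry E is perpendicular to the slab. A Gaussian pillbox from −0.914 cm to +0.914 cm (face area A) lies entirely within the slab.
Q_enc = ρ·(2x)·A and flux = 2EA, so 2EA = 2ρxA/ε₀ ⇒ E = |ρ|x/ε₀.
E = (1.51×10^-3)(0.00914)/(8.85×10^-12) = 1.56×10^6 N/C.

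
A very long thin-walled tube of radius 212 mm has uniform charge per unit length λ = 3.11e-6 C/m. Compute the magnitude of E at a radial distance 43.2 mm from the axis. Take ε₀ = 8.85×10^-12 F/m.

Coaxial Gaussian cylinder, radius r = 43.2 mm, length L (r < 212 mm, inside the shell).
All the surface charge lies outside this cylinder: Q_enc = 0, hence E = 0.

E = 0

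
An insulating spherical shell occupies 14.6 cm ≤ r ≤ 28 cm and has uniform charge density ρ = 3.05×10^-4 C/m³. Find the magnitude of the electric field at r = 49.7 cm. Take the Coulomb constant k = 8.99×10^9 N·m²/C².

8.76×10^5 N/C

By spherical symmetry E is radial; choose a Gaussian sphere of radius r = 49.7 cm (r > 28 cm, enclosing the whole shell).
Q_enc = ρ·(4π/3)(b³ − a³) = (3.05×10^-4)·(4π/3)·((0.28)³ − (0.146)³) = 2.407×10^-5 C.
Since E is radial and uniform over the Gaussian sphere, Φ = E·4πr² = Q_enc/ε₀.
E = k|Q_enc|/r² = (8.99×10^9)(2.407×10^-5)/(0.497)² = 8.76e5 N/C.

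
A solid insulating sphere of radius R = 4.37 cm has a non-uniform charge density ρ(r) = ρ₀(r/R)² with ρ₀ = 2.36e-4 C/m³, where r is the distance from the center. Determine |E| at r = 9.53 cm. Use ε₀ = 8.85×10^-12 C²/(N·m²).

E = 4.90×10^4 V/m

By spherical symmetry E is radial; choose a Gaussian sphere of radius r = 9.53 cm (r > R, all charge enclosed).
Q_enc = 4π ∫₀^R ρ₀(r'/R)^2 r'² dr' = 4πρ₀R³/5 = 4.95×10^-8 C.
By Gauss's law, ∮E·dA = E·4πr² = Q_enc/ε₀.
E = |Q_enc|/(4πε₀r²) = (4.95×10^-8)/(4π·8.85×10^-12·(0.0953)²) = 4.90e4 N/C.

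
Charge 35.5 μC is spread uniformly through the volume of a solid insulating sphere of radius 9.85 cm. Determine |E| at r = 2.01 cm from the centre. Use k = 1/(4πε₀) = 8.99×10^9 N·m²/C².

|E| ≈ 6.71×10^6 V/m

Take a concentric spherical Gaussian surface of radius r = 2.01 cm (r < R).
For a uniform sphere the enclosed fraction is (r/R)³, so Q_enc = (35.5 μC)(0.0201/0.0985)³ = 3.017×10^-7 C.
Gauss's law: E·4πr² = Q_enc/ε₀.
E = k|Q_enc|/r² = (8.99×10^9)(3.017×10^-7)/(0.0201)² = 6.71×10^6 N/C.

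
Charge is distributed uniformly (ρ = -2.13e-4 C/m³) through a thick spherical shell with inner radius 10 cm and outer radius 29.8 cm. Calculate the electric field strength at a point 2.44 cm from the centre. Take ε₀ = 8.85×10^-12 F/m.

Symmetry ⇒ E = E(r) r̂. Gaussian sphere of radius r = 2.44 cm (r < 10 cm, inside the empty cavity).
Q_enc = 0 (all charge lies at larger r); Gauss's law gives E = 0.

E = 0 (no enclosed charge)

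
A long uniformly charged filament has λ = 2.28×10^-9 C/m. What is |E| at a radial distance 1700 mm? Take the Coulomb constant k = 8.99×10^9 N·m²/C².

By cylindrical symmetry E is radial; use a coaxial Gaussian cylinder of radius 1700 mm and length L.
Q_enc = λL, so λ_enc = 2.28×10^-9 C/m.
By Gauss's law (flux through the curved wall only), E·2πrL = λ_enc L/ε₀.
E = 2k|λ_enc|/r = 2(8.99×10^9)(2.28×10^-9)/(1.7) = 24.1 N/C.

|E| = 24.1 N/C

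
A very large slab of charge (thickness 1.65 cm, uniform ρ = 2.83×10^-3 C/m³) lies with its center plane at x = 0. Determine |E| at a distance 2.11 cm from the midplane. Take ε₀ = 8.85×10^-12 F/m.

E = 2.64e6 V/m

The point |x| = 2.11 cm lies outside the slab (half-thickness 0.00825 m). A symmetric pillbox spanning the full slab encloses Q_enc = ρ·d·A.
Flux = 2EA ⇒ E = |ρ|d/(2ε₀), independent of distance outside.
E = (2.83×10^-3)(0.0165)/(2·8.85×10^-12) = 2.64e6 N/C.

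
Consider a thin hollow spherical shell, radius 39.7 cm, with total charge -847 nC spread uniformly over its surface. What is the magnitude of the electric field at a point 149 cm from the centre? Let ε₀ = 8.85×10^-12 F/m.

3.43e3 N/C

Use a concentric Gaussian sphere at r = 149 cm (r > 39.7 cm).
The entire shell is enclosed: Q_enc = -8.47×10^-7 C.
Since E is radial and uniform over the Gaussian sphere, Φ = E·4πr² = Q_enc/ε₀.
E = |Q_enc|/(4πε₀r²) = (8.47×10^-7)/(4π·8.85×10^-12·(1.49)²) = 3.43×10^3 N/C.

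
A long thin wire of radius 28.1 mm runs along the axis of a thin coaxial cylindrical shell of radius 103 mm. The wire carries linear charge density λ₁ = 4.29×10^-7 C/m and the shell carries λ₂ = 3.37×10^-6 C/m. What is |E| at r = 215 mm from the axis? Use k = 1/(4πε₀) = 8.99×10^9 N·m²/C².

By cylindrical symmetry E is radial; use a coaxial Gaussian cylinder of radius 215 mm and length L (r > 103 mm, enclosing both).
λ_enc = λ₁ + λ₂ = (4.29e-7) + (3.37×10^-6) = 3.799×10^-6 C/m.
Since E is radial and uniform over the curved surface, Φ = E·2πrL = Q_enc/ε₀ = λ_enc L/ε₀.
E = 2k|λ_enc|/r = 2(8.99×10^9)(3.799×10^-6)/(0.215) = 3.18×10^5 N/C.

|E| = 3.18e5 N/C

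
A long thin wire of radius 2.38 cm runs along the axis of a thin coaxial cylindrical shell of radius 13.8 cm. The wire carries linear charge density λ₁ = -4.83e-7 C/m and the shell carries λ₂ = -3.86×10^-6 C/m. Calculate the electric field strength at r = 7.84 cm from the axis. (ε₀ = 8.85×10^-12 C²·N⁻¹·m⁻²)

Take a coaxial cylindrical Gaussian surface of radius r = 7.84 cm and length L (between the conductors, 2.38 cm < r < 13.8 cm).
The shell at 13.8 cm lies outside the Gaussian surface, so λ_enc = λ₁ = -4.83×10^-7 C/m.
By Gauss's law (flux through the curved wall only), E·2πrL = λ_enc L/ε₀.
E = |λ_enc|/(2πε₀r) = (4.83×10^-7)/(2π·8.85×10^-12·0.0784) = 1.11×10^5 N/C.

|E| ≈ 1.11×10^5 V/m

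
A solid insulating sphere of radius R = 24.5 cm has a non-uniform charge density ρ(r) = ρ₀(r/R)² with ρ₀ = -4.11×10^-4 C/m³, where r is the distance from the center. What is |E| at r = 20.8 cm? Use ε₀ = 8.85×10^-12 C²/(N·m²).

By spherical symmetry E is radial; choose a Gaussian sphere of radius r = 20.8 cm (r < R).
Q_enc = ∫₀^r ρ(r')·4πr'² dr' = (4πρ₀/R²) ∫₀^r r'^4 dr' = 4πρ₀ r^5/(5·R²) = -6.70e-6 C.
Since E is radial and uniform over the Gaussian sphere, Φ = E·4πr² = Q_enc/ε₀.
E = |Q_enc|/(4πε₀r²) = (6.70×10^-6)/(4π·8.85×10^-12·(0.208)²) = 1.39e6 N/C.

|E| ≈ 1.39×10^6 V/m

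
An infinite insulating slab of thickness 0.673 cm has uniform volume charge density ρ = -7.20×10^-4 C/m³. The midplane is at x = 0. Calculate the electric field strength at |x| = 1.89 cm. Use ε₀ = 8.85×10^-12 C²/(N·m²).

2.74e5 N/C

The point |x| = 1.89 cm lies outside the slab (half-thickness 0.003365 m). A symmetric pillbox spanning the full slab encloses Q_enc = ρ·d·A.
Flux = 2EA ⇒ E = |ρ|d/(2ε₀), independent of distance outside.
E = (7.20×10^-4)(0.00673)/(2·8.85×10^-12) = 2.74×10^5 N/C.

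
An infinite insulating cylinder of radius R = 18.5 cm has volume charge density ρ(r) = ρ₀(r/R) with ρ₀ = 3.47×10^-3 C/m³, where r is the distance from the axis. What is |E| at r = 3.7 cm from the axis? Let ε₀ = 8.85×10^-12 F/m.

Choose a coaxial cylinder of radius r = 3.7 cm (arbitrary length L) as the Gaussian surface (r < R).
Integrating ρ over the cross-section to radius r: λ_enc = (2πρ₀/R) ∫₀^r r'^2 dr' = 2πρ₀ r^3/(3·R) = 1.99e-6 C/m.
Gauss's law: E·2πrL = λ_enc L/ε₀.
E = |λ_enc|/(2πε₀r) = (1.99×10^-6)/(2π·8.85×10^-12·0.037) = 9.67×10^5 N/C.

|E| ≈ 9.67e5 N/C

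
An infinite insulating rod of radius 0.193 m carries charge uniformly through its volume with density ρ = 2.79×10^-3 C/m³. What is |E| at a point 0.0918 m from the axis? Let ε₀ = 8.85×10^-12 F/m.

Take a coaxial cylindrical Gaussian surface of radius r = 0.0918 m and length L (r < R).
Enclosed charge per unit length: λ_enc = ρ·πr² = (2.79×10^-3)π(0.0918)² = 7.387×10^-5 C/m.
Since E is radial and uniform over the curved surface, Φ = E·2πrL = Q_enc/ε₀ = λ_enc L/ε₀.
E = |λ_enc|/(2πε₀r) = (7.387×10^-5)/(2π·8.85×10^-12·0.0918) = 1.45e7 N/C.

|E| = 1.45e7 N/C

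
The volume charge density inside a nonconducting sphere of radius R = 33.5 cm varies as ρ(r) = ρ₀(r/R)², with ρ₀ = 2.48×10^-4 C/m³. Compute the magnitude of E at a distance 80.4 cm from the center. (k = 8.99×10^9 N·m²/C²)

E = 3.26×10^5 N/C

By spherical symmetry E is radial; choose a Gaussian sphere of radius r = 80.4 cm (r > R, all charge enclosed).
Q_enc = 4π ∫₀^R ρ₀(r'/R)^2 r'² dr' = 4πρ₀R³/5 = 2.343×10^-5 C.
Applying ∮E·dA = Q_enc/ε₀ with Φ = E(4πr²):
E = k|Q_enc|/r² = (8.99×10^9)(2.343e-5)/(0.804)² = 3.26×10^5 N/C.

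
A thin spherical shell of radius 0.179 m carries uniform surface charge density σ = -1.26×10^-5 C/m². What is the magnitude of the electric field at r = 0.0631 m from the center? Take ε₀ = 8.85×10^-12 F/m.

|E| = 0 V/m

Use a concentric Gaussian sphere at r = 0.0631 m (inside the shell, r < 0.179 m).
All the charge is outside the Gaussian surface: Q_enc = 0, hence E = 0 everywhere inside the shell.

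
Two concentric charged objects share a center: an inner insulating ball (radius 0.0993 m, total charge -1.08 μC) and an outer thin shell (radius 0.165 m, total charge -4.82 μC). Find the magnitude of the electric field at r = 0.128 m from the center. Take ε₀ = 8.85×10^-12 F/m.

|E| ≈ 5.93×10^5 V/m

Symmetry ⇒ E = E(r) r̂. Gaussian sphere of radius r = 0.128 m (between the bodies, 0.0993 m < r < 0.165 m).
Only the inner charge is enclosed; the outer shell contributes nothing inside itself. Q_enc = -1.08 μC = -1.08×10^-6 C.
Applying ∮E·dA = Q_enc/ε₀ with Φ = E(4πr²):
E = |Q_enc|/(4πε₀r²) = (1.08×10^-6)/(4π·8.85×10^-12·(0.128)²) = 5.93e5 N/C.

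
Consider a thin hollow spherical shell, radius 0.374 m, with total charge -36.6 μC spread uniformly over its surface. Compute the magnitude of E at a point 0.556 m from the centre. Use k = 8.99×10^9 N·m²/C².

1.06×10^6 N/C

Symmetry ⇒ E = E(r) r̂. Gaussian sphere of radius r = 0.556 m (r > 0.374 m).
The entire shell is enclosed: Q_enc = -3.66e-5 C.
Since E is radial and uniform over the Gaussian sphere, Φ = E·4πr² = Q_enc/ε₀.
E = k|Q_enc|/r² = (8.99×10^9)(3.66×10^-5)/(0.556)² = 1.06×10^6 N/C.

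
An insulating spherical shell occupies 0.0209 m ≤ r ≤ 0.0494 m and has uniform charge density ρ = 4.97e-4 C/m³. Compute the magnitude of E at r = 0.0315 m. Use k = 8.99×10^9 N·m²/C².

|E| ≈ 4.17×10^5 N/C

By spherical symmetry E is radial; choose a Gaussian sphere of radius r = 0.0315 m (within the shell material, 0.0209 m < r < 0.0494 m).
Only the shell between 0.0209 m and r is enclosed: Q_enc = ρ·(4π/3)(r³ − a³) = (4.97×10^-4)·(4π/3)·((0.0315)³ − (0.0209)³) = 4.606e-8 C.
Since E is radial and uniform over the Gaussian sphere, Φ = E·4πr² = Q_enc/ε₀.
E = k|Q_enc|/r² = (8.99×10^9)(4.606e-8)/(0.0315)² = 4.17×10^5 N/C.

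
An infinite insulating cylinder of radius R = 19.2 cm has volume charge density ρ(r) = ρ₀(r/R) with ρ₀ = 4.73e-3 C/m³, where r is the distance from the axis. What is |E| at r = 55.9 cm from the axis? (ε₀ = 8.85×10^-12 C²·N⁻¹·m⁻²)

Choose a coaxial cylinder of radius r = 55.9 cm (arbitrary length L) as the Gaussian surface (r > R, full charge per length enclosed).
λ_enc = 2π ∫₀^R ρ₀(r'/R)^1 r' dr' = 2πρ₀R²/3 = 3.652×10^-4 C/m.
By Gauss's law (flux through the curved wall only), E·2πrL = λ_enc L/ε₀.
E = |λ_enc|/(2πε₀r) = (3.652e-4)/(2π·8.85×10^-12·0.559) = 1.17×10^7 N/C.

1.17e7 N/C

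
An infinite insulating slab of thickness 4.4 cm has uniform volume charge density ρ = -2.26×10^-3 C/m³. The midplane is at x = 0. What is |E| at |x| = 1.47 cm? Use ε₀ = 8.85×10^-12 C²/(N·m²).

|E| ≈ 3.75×10^6 V/m

By symmetry E is perpendicular to the slab. A Gaussian pillbox from −1.47 cm to +1.47 cm (face area A) lies entirely within the slab.
Q_enc = ρ·(2x)·A and flux = 2EA, so 2EA = 2ρxA/ε₀ ⇒ E = |ρ|x/ε₀.
E = (2.26e-3)(0.0147)/(8.85×10^-12) = 3.75×10^6 N/C.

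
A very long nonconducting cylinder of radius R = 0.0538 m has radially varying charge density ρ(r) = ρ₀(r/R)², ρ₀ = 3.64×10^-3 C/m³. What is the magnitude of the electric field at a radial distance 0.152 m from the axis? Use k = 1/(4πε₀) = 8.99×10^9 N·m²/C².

Take a coaxial cylindrical Gaussian surface of radius r = 0.152 m and length L (r > R, full charge per length enclosed).
λ_enc = 2π ∫₀^R ρ₀(r'/R)^2 r' dr' = 2πρ₀R²/4 = 1.655×10^-5 C/m.
By Gauss's law (flux through the curved wall only), E·2πrL = λ_enc L/ε₀.
E = 2k|λ_enc|/r = 2(8.99×10^9)(1.655e-5)/(0.152) = 1.96×10^6 N/C.

1.96e6 N/C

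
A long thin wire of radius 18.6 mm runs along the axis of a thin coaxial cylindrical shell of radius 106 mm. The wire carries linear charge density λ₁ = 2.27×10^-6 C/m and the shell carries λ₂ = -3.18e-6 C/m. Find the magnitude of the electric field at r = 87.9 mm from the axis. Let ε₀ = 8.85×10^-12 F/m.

4.64×10^5 N/C

Coaxial Gaussian cylinder, radius r = 87.9 mm, length L (between the conductors, 18.6 mm < r < 106 mm).
The shell at 106 mm lies outside the Gaussian surface, so λ_enc = λ₁ = 2.27e-6 C/m.
Gauss's law: E·2πrL = λ_enc L/ε₀.
E = |λ_enc|/(2πε₀r) = (2.27e-6)/(2π·8.85×10^-12·0.0879) = 4.64e5 N/C.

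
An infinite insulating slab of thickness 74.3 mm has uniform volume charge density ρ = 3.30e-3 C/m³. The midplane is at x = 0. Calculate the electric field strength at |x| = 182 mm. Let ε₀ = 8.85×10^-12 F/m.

|E| ≈ 1.39×10^7 N/C

The point |x| = 182 mm lies outside the slab (half-thickness 0.03715 m). A symmetric pillbox spanning the full slab encloses Q_enc = ρ·d·A.
Flux = 2EA ⇒ E = |ρ|d/(2ε₀), independent of distance outside.
E = (3.30×10^-3)(0.0743)/(2·8.85×10^-12) = 1.39×10^7 N/C.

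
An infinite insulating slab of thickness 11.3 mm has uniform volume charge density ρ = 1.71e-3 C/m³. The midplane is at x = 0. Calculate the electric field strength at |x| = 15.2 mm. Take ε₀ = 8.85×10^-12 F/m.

E ≈ 1.09×10^6 N/C

The point |x| = 15.2 mm lies outside the slab (half-thickness 0.00565 m). A symmetric pillbox spanning the full slab encloses Q_enc = ρ·d·A.
Flux = 2EA ⇒ E = |ρ|d/(2ε₀), independent of distance outside.
E = (1.71×10^-3)(0.0113)/(2·8.85×10^-12) = 1.09×10^6 N/C.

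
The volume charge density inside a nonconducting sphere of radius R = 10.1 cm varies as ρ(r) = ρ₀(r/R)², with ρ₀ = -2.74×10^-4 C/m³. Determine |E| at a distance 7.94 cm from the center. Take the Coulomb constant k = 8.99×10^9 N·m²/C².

Symmetry ⇒ E = E(r) r̂. Gaussian sphere of radius r = 7.94 cm (r < R).
Integrate the density: Q_enc = 4π ∫₀^r ρ₀(r'/R)^2 r'² dr' = 4πρ₀ r^5/(5·R²) = -2.13×10^-7 C.
By Gauss's law, ∮E·dA = E·4πr² = Q_enc/ε₀.
E = k|Q_enc|/r² = (8.99×10^9)(2.13e-7)/(0.0794)² = 3.04×10^5 N/C.

|E| ≈ 3.04×10^5 N/C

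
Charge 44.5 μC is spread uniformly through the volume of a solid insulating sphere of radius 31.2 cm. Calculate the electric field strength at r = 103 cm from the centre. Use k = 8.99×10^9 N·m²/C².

Use a concentric Gaussian sphere at r = 103 cm (r > R, so the entire charge is enclosed).
Q_enc = 44.5 μC = 4.45×10^-5 C.
Gauss's law: E·4πr² = Q_enc/ε₀.
E = k|Q_enc|/r² = (8.99×10^9)(4.45×10^-5)/(1.03)² = 3.77×10^5 N/C.

E ≈ 3.77e5 V/m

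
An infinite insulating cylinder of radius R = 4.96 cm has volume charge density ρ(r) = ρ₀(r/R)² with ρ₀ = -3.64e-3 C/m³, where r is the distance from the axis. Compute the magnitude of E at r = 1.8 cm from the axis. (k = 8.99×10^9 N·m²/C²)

Coaxial Gaussian cylinder, radius r = 1.8 cm, length L (r < R).
λ_enc = ∫₀^r ρ(r')·2πr' dr' = (2πρ₀/R²)·r^4/4 = -2.44e-7 C/m.
Since E is radial and uniform over the curved surface, Φ = E·2πrL = Q_enc/ε₀ = λ_enc L/ε₀.
E = 2k|λ_enc|/r = 2(8.99×10^9)(2.44e-7)/(0.018) = 2.44×10^5 N/C.

E ≈ 2.44×10^5 N/C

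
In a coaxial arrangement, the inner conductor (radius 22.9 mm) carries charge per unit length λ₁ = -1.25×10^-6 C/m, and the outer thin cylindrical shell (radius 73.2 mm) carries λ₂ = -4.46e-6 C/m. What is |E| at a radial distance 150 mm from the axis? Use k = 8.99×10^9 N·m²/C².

E = 6.84×10^5 N/C

By cylindrical symmetry E is radial; use a coaxial Gaussian cylinder of radius 150 mm and length L (r > 73.2 mm, enclosing both).
λ_enc = λ₁ + λ₂ = (-1.25×10^-6) + (-4.46e-6) = -5.71e-6 C/m.
Applying ∮E·dA = Q_enc/ε₀ with the end caps contributing no flux:
E = 2k|λ_enc|/r = 2(8.99×10^9)(5.71e-6)/(0.15) = 6.84×10^5 N/C.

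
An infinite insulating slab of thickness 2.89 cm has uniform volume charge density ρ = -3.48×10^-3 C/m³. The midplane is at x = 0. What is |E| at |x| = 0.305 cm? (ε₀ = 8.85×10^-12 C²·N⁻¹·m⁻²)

E = 1.20e6 N/C

By symmetry E is perpendicular to the slab. A Gaussian pillbox from −0.305 cm to +0.305 cm (face area A) lies entirely within the slab.
Q_enc = ρ·(2x)·A and flux = 2EA, so 2EA = 2ρxA/ε₀ ⇒ E = |ρ|x/ε₀.
E = (3.48×10^-3)(0.00305)/(8.85×10^-12) = 1.20e6 N/C.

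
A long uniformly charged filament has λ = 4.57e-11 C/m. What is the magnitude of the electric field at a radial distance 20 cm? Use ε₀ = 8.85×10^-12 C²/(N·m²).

E ≈ 4.11 N/C

Coaxial Gaussian cylinder, radius r = 20 cm, length L.
Q_enc = λL, so λ_enc = 4.57×10^-11 C/m.
Gauss's law: E·2πrL = λ_enc L/ε₀.
E = |λ_enc|/(2πε₀r) = (4.57e-11)/(2π·8.85×10^-12·0.2) = 4.11 N/C.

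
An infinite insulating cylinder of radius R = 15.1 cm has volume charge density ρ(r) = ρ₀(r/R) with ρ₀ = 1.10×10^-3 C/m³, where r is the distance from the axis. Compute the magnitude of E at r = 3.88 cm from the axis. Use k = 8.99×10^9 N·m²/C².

|E| = 4.13e5 N/C

Choose a coaxial cylinder of radius r = 3.88 cm (arbitrary length L) as the Gaussian surface (r < R).
λ_enc = ∫₀^r ρ(r')·2πr' dr' = (2πρ₀/R)·r^3/3 = 8.912e-7 C/m.
Gauss's law: E·2πrL = λ_enc L/ε₀.
E = 2k|λ_enc|/r = 2(8.99×10^9)(8.912e-7)/(0.0388) = 4.13×10^5 N/C.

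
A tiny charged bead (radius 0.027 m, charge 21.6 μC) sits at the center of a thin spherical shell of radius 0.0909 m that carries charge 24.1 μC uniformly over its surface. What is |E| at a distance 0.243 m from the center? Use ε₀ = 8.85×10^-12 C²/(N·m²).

Use a concentric Gaussian sphere at r = 0.243 m (r > 0.0909 m, enclosing both).
Q_enc = (21.6 μC) + (24.1 μC) = 4.57×10^-5 C.
Applying ∮E·dA = Q_enc/ε₀ with Φ = E(4πr²):
E = |Q_enc|/(4πε₀r²) = (4.57e-5)/(4π·8.85×10^-12·(0.243)²) = 6.96×10^6 N/C.

|E| = 6.96×10^6 N/C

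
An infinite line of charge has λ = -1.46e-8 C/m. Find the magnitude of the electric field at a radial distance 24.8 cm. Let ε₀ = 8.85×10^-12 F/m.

Coaxial Gaussian cylinder, radius r = 24.8 cm, length L.
Q_enc = λL, so λ_enc = -1.46×10^-8 C/m.
Applying ∮E·dA = Q_enc/ε₀ with the end caps contributing no flux:
E = |λ_enc|/(2πε₀r) = (1.46×10^-8)/(2π·8.85×10^-12·0.248) = 1.06×10^3 N/C.

E ≈ 1.06×10^3 V/m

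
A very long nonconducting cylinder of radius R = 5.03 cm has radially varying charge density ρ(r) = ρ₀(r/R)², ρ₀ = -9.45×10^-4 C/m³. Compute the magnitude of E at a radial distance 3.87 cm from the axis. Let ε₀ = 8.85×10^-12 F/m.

|E| ≈ 6.12e5 N/C

Coaxial Gaussian cylinder, radius r = 3.87 cm, length L (r < R).
Integrating ρ over the cross-section to radius r: λ_enc = (2πρ₀/R²) ∫₀^r r'^3 dr' = 2πρ₀ r^4/(4·R²) = -1.316e-6 C/m.
Gauss's law: E·2πrL = λ_enc L/ε₀.
E = |λ_enc|/(2πε₀r) = (1.316×10^-6)/(2π·8.85×10^-12·0.0387) = 6.12e5 N/C.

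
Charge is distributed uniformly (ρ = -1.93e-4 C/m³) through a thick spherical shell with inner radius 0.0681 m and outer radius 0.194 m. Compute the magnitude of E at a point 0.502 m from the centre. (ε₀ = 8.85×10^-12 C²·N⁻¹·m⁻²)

Take a concentric spherical Gaussian surface of radius r = 0.502 m (r > 0.194 m, enclosing the whole shell).
Q_enc = ρ·(4π/3)(b³ − a³) = (-1.93e-4)·(4π/3)·((0.194)³ − (0.0681)³) = -5.647×10^-6 C.
Since E is radial and uniform over the Gaussian sphere, Φ = E·4πr² = Q_enc/ε₀.
E = |Q_enc|/(4πε₀r²) = (5.647×10^-6)/(4π·8.85×10^-12·(0.502)²) = 2.02e5 N/C.

|E| = 2.02×10^5 V/m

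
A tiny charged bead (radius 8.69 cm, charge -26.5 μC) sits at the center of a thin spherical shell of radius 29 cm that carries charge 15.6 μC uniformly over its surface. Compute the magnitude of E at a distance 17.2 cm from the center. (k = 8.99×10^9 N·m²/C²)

8.05×10^6 N/C

Symmetry ⇒ E = E(r) r̂. Gaussian sphere of radius r = 17.2 cm (between the bodies, 8.69 cm < r < 29 cm).
The shell at 29 cm lies outside the Gaussian surface, so Q_enc = -26.5 μC = -2.65e-5 C.
By Gauss's law, ∮E·dA = E·4πr² = Q_enc/ε₀.
E = k|Q_enc|/r² = (8.99×10^9)(2.65e-5)/(0.172)² = 8.05×10^6 N/C.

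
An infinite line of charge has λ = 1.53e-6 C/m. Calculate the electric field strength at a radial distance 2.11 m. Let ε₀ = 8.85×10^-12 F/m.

Choose a coaxial cylinder of radius r = 2.11 m (arbitrary length L) as the Gaussian surface.
Q_enc = λL, so λ_enc = 1.53e-6 C/m.
Gauss's law: E·2πrL = λ_enc L/ε₀.
E = |λ_enc|/(2πε₀r) = (1.53×10^-6)/(2π·8.85×10^-12·2.11) = 1.30×10^4 N/C.

E = 1.30e4 V/m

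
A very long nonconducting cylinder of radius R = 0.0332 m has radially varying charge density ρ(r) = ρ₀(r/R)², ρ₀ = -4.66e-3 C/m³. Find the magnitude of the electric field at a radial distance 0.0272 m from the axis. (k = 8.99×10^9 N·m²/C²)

Choose a coaxial cylinder of radius r = 0.0272 m (arbitrary length L) as the Gaussian surface (r < R).
Integrating ρ over the cross-section to radius r: λ_enc = (2πρ₀/R²) ∫₀^r r'^3 dr' = 2πρ₀ r^4/(4·R²) = -3.635e-6 C/m.
Gauss's law: E·2πrL = λ_enc L/ε₀.
E = 2k|λ_enc|/r = 2(8.99×10^9)(3.635×10^-6)/(0.0272) = 2.40×10^6 N/C.

2.40×10^6 N/C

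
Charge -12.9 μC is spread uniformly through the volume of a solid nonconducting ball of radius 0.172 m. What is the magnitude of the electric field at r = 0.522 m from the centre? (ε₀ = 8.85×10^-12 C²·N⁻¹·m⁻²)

By spherical symmetry E is radial; choose a Gaussian sphere of radius r = 0.522 m (r > R, so the entire charge is enclosed).
Q_enc = -12.9 μC = -1.29e-5 C.
By Gauss's law, ∮E·dA = E·4πr² = Q_enc/ε₀.
E = |Q_enc|/(4πε₀r²) = (1.29×10^-5)/(4π·8.85×10^-12·(0.522)²) = 4.26e5 N/C.

|E| = 4.26e5 V/m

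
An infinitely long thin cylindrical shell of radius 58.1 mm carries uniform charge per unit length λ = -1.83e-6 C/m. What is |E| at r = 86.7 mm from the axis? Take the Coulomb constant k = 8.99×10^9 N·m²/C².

E ≈ 3.80e5 N/C

Choose a coaxial cylinder of radius r = 86.7 mm (arbitrary length L) as the Gaussian surface (r > 58.1 mm).
The full line charge is enclosed: λ_enc = -1.83e-6 C/m.
Applying ∮E·dA = Q_enc/ε₀ with the end caps contributing no flux:
E = 2k|λ_enc|/r = 2(8.99×10^9)(1.83×10^-6)/(0.0867) = 3.80×10^5 N/C.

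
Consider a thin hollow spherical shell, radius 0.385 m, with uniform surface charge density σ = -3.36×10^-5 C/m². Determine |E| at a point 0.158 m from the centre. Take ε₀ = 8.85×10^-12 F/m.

E = 0 (no enclosed charge)

By spherical symmetry E is radial; choose a Gaussian sphere of radius r = 0.158 m (inside the shell, r < 0.385 m).
All the charge is outside the Gaussian surface: Q_enc = 0, hence E = 0 everywhere inside the shell.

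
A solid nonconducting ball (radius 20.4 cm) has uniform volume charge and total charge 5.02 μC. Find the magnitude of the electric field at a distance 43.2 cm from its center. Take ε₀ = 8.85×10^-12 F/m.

Use a concentric Gaussian sphere at r = 43.2 cm (r > R, so the entire charge is enclosed).
Q_enc = 5.02 μC = 5.02e-6 C.
By Gauss's law, ∮E·dA = E·4πr² = Q_enc/ε₀.
E = |Q_enc|/(4πε₀r²) = (5.02×10^-6)/(4π·8.85×10^-12·(0.432)²) = 2.42×10^5 N/C.

|E| = 2.42e5 N/C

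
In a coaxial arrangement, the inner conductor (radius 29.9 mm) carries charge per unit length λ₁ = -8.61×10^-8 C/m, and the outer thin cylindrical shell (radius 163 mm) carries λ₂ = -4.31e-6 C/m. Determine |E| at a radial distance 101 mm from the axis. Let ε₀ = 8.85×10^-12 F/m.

|E| = 1.53e4 V/m

Take a coaxial cylindrical Gaussian surface of radius r = 101 mm and length L (between the conductors, 29.9 mm < r < 163 mm).
The shell at 163 mm lies outside the Gaussian surface, so λ_enc = λ₁ = -8.61e-8 C/m.
Applying ∮E·dA = Q_enc/ε₀ with the end caps contributing no flux:
E = |λ_enc|/(2πε₀r) = (8.61×10^-8)/(2π·8.85×10^-12·0.101) = 1.53e4 N/C.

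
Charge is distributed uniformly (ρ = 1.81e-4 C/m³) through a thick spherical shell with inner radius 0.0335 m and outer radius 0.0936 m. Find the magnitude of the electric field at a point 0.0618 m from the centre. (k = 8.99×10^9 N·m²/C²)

E ≈ 3.54×10^5 N/C

Use a concentric Gaussian sphere at r = 0.0618 m (within the shell material, 0.0335 m < r < 0.0936 m).
Enclosed charge is the volume from a to r: Q_enc = (4π/3)ρ(r³ − a³) = 1.504e-7 C.
Applying ∮E·dA = Q_enc/ε₀ with Φ = E(4πr²):
E = k|Q_enc|/r² = (8.99×10^9)(1.504×10^-7)/(0.0618)² = 3.54×10^5 N/C.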